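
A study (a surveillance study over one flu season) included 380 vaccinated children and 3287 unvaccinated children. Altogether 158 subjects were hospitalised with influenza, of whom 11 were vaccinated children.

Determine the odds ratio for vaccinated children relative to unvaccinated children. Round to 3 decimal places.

vaccinated children without the outcome: 380 − 11 = 369
unvaccinated children with the outcome: 158 − 11 = 147
unvaccinated children without the outcome: 3287 − 147 = 3140
odds, vaccinated children = 11/369 = 0.02981
odds, unvaccinated children = 147/3140 = 0.04682
OR = 0.02981 / 0.04682 = 0.637

0.637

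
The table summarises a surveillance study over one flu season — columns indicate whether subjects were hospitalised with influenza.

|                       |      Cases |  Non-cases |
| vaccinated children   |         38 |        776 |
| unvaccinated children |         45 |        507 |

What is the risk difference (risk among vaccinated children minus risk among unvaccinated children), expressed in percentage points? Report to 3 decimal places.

risk, vaccinated children = 38/814 = 0.04668
risk, unvaccinated children = 45/552 = 0.08152
risk difference = 0.04668 − 0.08152 = -0.03484 → -3.484 percentage points

-3.484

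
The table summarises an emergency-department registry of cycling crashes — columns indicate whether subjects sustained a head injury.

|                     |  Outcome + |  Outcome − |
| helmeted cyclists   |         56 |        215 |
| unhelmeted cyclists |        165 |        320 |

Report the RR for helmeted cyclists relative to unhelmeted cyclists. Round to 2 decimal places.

0.61

risk, helmeted cyclists = 56/271 = 0.2066
risk, unhelmeted cyclists = 165/485 = 0.3402
RR = 0.2066 / 0.3402 = 0.61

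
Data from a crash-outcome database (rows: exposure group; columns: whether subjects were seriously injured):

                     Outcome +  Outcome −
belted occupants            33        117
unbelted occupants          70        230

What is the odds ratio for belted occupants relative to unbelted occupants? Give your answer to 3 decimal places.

OR ≈ 0.927

odds, belted occupants = 33/117 = 0.2821
odds, unbelted occupants = 70/230 = 0.3043
OR = 0.2821 / 0.3043 = 0.927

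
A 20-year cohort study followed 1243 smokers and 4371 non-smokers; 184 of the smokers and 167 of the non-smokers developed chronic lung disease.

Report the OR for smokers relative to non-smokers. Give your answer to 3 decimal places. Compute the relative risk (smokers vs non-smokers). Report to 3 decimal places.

OR = 4.374; RR = 3.874

odds, smokers = 184/1059 = 0.17375
odds, non-smokers = 167/4204 = 0.03972
OR = 0.17375 / 0.03972 = 4.374
risk, smokers = 184/1243 = 0.14803
risk, non-smokers = 167/4371 = 0.03821
RR = 0.14803 / 0.03821 = 3.874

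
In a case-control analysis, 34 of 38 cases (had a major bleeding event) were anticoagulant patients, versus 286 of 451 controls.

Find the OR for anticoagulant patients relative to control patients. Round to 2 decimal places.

odds, anticoagulant patients = 34/286 = 0.11888
odds, control patients = 4/165 = 0.02424
OR = 0.11888 / 0.02424 = 4.90

OR: 4.90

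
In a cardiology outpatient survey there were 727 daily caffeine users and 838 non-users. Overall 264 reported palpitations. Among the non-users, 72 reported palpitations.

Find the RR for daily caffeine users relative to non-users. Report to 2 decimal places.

RR = 3.07

daily caffeine users with the outcome: 264 − 72 = 192
daily caffeine users without the outcome: 727 − 192 = 535
non-users without the outcome: 838 − 72 = 766
risk, daily caffeine users = 192/727 = 0.2641
risk, non-users = 72/838 = 0.0859
RR = 0.2641 / 0.0859 = 3.07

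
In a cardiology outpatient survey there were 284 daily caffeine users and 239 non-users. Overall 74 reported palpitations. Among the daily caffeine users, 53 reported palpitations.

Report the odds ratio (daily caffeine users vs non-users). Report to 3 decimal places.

OR: 2.382

daily caffeine users without the outcome: 284 − 53 = 231
non-users with the outcome: 74 − 53 = 21
non-users without the outcome: 239 − 21 = 218
OR = (53 × 218) / (231 × 21) = 11554/4851 ≈ 2.382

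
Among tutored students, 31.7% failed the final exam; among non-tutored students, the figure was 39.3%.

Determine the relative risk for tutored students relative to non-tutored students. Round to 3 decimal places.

RR = 0.3170 / 0.3930 = 0.807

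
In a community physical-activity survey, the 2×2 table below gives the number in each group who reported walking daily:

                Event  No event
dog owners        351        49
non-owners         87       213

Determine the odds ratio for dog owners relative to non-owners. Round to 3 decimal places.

OR = (351 × 213) / (49 × 87) = 74763/4263 ≈ 17.538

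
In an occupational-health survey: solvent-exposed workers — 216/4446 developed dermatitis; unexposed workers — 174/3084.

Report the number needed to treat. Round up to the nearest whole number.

NNT: 128

risk, solvent-exposed workers = 216/4446 = 0.048583
risk, unexposed workers = 174/3084 = 0.056420
absolute risk difference = 0.007837
1 / 0.007837 = 127.600 → round up → 128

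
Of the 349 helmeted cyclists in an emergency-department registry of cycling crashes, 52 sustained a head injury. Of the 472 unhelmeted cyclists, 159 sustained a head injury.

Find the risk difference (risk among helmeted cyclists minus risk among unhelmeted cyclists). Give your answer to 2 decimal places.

RD ≈ -0.19

risk, helmeted cyclists = 52/349 = 0.1490
risk, unhelmeted cyclists = 159/472 = 0.3369
risk difference = 0.1490 − 0.3369 = -0.19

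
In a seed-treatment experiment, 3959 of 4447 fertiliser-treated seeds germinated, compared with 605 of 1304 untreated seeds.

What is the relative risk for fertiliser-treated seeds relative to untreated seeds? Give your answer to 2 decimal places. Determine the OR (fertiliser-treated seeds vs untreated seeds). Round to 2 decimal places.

RR = 1.92; OR = 9.37

risk, fertiliser-treated seeds = 3959/4447 = 0.8903
risk, untreated seeds = 605/1304 = 0.4640
RR = 0.8903 / 0.4640 = 1.92
OR = (3959 × 699) / (488 × 605) = 2767341/295240 ≈ 9.37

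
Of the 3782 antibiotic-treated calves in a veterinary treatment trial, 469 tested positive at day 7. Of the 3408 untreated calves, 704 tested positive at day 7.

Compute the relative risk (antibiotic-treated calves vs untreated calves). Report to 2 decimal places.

risk, antibiotic-treated calves = 469/3782 = 0.1240
risk, untreated calves = 704/3408 = 0.2066
RR = 0.1240 / 0.2066 = 0.60

0.60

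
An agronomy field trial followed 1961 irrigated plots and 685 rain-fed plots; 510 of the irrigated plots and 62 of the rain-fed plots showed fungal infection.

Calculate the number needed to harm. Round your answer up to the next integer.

6

risk, irrigated plots = 510/1961 = 0.260071
risk, rain-fed plots = 62/685 = 0.090511
absolute risk difference = 0.169560
1 / 0.169560 = 5.898 → round up → 6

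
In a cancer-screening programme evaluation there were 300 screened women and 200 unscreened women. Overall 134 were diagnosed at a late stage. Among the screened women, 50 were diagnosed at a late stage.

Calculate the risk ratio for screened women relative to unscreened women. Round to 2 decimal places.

0.40

screened women without the outcome: 300 − 50 = 250
unscreened women with the outcome: 134 − 50 = 84
unscreened women without the outcome: 200 − 84 = 116
risk, screened women = 50/300 = 0.1667
risk, unscreened women = 84/200 = 0.4200
RR = 0.1667 / 0.4200 = 0.40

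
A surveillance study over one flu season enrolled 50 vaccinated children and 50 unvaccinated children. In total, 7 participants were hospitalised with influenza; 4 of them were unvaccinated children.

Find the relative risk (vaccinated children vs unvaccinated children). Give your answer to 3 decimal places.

vaccinated children with the outcome: 7 − 4 = 3
vaccinated children without the outcome: 50 − 3 = 47
unvaccinated children without the outcome: 50 − 4 = 46
risk, vaccinated children = 3/50 = 0.0600
risk, unvaccinated children = 4/50 = 0.0800
RR = 0.0600 / 0.0800 = 0.750

0.750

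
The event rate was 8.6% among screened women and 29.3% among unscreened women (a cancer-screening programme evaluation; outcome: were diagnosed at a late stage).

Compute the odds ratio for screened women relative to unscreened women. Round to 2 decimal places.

0.23

odds, screened women = 0.0860/0.9140 = 0.0941
odds, unscreened women = 0.2930/0.7070 = 0.4144
OR = 0.0941 / 0.4144 = 0.23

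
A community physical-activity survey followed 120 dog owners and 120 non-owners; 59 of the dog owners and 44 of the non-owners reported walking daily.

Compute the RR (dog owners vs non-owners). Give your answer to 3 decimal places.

1.341

risk, dog owners = 59/120 = 0.4917
risk, non-owners = 44/120 = 0.3667
RR = 0.4917 / 0.3667 = 1.341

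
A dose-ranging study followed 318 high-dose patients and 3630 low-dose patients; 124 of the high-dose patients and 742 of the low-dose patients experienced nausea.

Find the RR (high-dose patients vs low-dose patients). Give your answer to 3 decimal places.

risk, high-dose patients = 124/318 = 0.3899
risk, low-dose patients = 742/3630 = 0.2044
RR = 0.3899 / 0.2044 = 1.908

RR ≈ 1.908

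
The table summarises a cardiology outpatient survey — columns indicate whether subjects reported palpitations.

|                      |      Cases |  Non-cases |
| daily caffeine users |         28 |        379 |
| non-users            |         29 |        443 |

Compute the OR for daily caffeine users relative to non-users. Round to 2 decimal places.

odds, daily caffeine users = 28/379 = 0.0739
odds, non-users = 29/443 = 0.0655
OR = 0.0739 / 0.0655 = 1.13

OR ≈ 1.13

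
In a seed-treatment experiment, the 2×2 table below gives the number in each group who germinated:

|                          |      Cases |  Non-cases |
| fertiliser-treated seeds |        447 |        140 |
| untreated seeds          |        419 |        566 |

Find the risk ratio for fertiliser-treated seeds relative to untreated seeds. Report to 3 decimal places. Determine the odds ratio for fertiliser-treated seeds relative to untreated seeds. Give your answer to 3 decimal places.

risk, fertiliser-treated seeds = 447/587 = 0.7615
risk, untreated seeds = 419/985 = 0.4254
RR = 0.7615 / 0.4254 = 1.790
odds, fertiliser-treated seeds = 447/140 = 3.1929
odds, untreated seeds = 419/566 = 0.7403
OR = 3.1929 / 0.7403 = 4.313

RR = 1.790; OR = 4.313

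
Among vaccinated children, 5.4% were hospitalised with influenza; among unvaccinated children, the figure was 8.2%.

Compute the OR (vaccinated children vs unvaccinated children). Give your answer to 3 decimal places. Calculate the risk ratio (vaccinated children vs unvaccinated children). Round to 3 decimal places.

OR = 0.639; RR = 0.659

odds, vaccinated children = 0.0540/0.9460 = 0.0571
odds, unvaccinated children = 0.0820/0.9180 = 0.0893
OR = 0.0571 / 0.0893 = 0.639
RR = 0.0540 / 0.0820 = 0.659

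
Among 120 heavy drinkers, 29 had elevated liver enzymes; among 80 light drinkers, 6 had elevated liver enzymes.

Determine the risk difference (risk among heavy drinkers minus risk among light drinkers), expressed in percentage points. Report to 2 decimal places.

16.67

risk, heavy drinkers = 29/120 = 0.2417
risk, light drinkers = 6/80 = 0.0750
risk difference = 0.2417 − 0.0750 = 0.1667 → 16.67 percentage points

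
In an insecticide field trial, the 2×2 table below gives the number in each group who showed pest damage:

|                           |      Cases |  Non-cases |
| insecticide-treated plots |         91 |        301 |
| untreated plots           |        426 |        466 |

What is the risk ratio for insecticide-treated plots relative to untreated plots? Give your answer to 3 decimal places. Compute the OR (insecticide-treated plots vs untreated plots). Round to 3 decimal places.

risk, insecticide-treated plots = 91/392 = 0.2321
risk, untreated plots = 426/892 = 0.4776
RR = 0.2321 / 0.4776 = 0.486
OR = (91 × 466) / (301 × 426) = 42406/128226 ≈ 0.331

RR = 0.486; OR = 0.331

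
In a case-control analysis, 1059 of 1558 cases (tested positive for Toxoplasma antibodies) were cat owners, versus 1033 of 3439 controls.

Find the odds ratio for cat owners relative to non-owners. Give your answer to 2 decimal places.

odds, cat owners = 1059/1033 = 1.0252
odds, non-owners = 499/2406 = 0.2074
OR = 1.0252 / 0.2074 = 4.94

4.94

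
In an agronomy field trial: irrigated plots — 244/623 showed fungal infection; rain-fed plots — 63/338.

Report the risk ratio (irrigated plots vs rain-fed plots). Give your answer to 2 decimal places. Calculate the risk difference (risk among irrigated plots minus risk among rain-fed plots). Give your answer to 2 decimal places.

RR = 2.10; RD = 0.21

risk, irrigated plots = 244/623 = 0.3917
risk, rain-fed plots = 63/338 = 0.1864
RR = 0.3917 / 0.1864 = 2.10
risk difference = 0.3917 − 0.1864 = 0.21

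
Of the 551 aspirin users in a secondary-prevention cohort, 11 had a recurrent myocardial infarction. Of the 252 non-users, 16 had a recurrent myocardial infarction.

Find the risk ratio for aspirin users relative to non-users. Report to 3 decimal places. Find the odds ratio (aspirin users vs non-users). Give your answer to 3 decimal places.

RR = 0.314; OR = 0.300

risk, aspirin users = 11/551 = 0.01996
risk, non-users = 16/252 = 0.06349
RR = 0.01996 / 0.06349 = 0.314
OR = (11 × 236) / (540 × 16) = 2596/8640 ≈ 0.300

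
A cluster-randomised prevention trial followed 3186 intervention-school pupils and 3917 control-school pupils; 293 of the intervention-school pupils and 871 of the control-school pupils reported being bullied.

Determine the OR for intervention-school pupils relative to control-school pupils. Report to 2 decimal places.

OR = (293 × 3046) / (2893 × 871) = 892478/2519803 ≈ 0.35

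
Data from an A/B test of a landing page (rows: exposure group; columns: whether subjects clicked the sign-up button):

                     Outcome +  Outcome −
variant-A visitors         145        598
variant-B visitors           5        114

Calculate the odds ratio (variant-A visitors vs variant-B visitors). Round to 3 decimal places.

OR = (145 × 114) / (598 × 5) = 16530/2990 ≈ 5.528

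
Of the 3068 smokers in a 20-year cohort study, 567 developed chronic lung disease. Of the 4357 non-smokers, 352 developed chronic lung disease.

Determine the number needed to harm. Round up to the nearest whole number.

risk, smokers = 567/3068 = 0.184811
risk, non-smokers = 352/4357 = 0.080790
absolute risk difference = 0.104021
1 / 0.104021 = 9.613 → round up → 10

NNH = 10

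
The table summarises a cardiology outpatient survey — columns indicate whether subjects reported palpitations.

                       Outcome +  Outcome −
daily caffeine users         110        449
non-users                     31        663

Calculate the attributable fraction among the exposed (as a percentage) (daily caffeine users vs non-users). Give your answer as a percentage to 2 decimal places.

AR%: 77.30%

risk, daily caffeine users = 110/559 = 0.19678
risk, non-users = 31/694 = 0.04467
AR% = (0.19678 − 0.04467) / 0.19678 = 0.7730 → 77.30%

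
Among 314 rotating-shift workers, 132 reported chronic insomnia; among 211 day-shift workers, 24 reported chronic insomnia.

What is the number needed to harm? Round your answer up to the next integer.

risk, rotating-shift workers = 132/314 = 0.420382
risk, day-shift workers = 24/211 = 0.113744
absolute risk difference = 0.306638
1 / 0.306638 = 3.261 → round up → 4

4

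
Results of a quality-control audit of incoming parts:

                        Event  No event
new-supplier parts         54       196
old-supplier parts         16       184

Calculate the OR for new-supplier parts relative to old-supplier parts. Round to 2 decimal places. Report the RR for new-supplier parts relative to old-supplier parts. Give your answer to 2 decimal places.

odds, new-supplier parts = 54/196 = 0.2755
odds, old-supplier parts = 16/184 = 0.0870
OR = 0.2755 / 0.0870 = 3.17
risk, new-supplier parts = 54/250 = 0.2160
risk, old-supplier parts = 16/200 = 0.0800
RR = 0.2160 / 0.0800 = 2.70

OR = 3.17; RR = 2.70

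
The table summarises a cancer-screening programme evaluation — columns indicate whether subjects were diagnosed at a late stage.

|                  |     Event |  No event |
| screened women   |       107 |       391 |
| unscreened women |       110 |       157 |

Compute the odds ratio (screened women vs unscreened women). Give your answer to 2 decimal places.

OR = (107 × 157) / (391 × 110) = 16799/43010 ≈ 0.39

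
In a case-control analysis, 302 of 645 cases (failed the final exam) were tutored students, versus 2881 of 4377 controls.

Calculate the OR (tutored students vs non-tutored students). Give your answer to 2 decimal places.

OR: 0.46

odds, tutored students = 302/2881 = 0.1048
odds, non-tutored students = 343/1496 = 0.2293
OR = 0.1048 / 0.2293 = 0.46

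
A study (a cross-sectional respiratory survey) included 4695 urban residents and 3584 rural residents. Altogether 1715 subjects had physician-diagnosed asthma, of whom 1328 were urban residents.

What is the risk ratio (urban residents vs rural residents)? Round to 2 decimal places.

urban residents without the outcome: 4695 − 1328 = 3367
rural residents with the outcome: 1715 − 1328 = 387
rural residents without the outcome: 3584 − 387 = 3197
risk, urban residents = 1328/4695 = 0.2829
risk, rural residents = 387/3584 = 0.1080
RR = 0.2829 / 0.1080 = 2.62

RR: 2.62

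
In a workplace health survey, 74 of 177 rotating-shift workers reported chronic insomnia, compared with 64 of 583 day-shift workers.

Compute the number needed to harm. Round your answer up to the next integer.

risk, rotating-shift workers = 74/177 = 0.418079
risk, day-shift workers = 64/583 = 0.109777
absolute risk difference = 0.308302
1 / 0.308302 = 3.244 → round up → 4

NNH = 4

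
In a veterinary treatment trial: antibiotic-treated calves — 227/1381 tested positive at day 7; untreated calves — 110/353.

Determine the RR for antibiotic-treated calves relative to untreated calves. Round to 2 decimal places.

risk, antibiotic-treated calves = 227/1381 = 0.1644
risk, untreated calves = 110/353 = 0.3116
RR = 0.1644 / 0.3116 = 0.53

0.53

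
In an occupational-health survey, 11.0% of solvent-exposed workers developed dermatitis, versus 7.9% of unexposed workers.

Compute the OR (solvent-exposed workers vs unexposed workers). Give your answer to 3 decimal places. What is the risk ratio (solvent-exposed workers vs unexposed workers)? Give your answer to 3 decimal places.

odds, solvent-exposed workers = 0.1100/0.8900 = 0.1236
odds, unexposed workers = 0.0790/0.9210 = 0.0858
OR = 0.1236 / 0.0858 = 1.441
RR = 0.1100 / 0.0790 = 1.392

OR = 1.441; RR = 1.392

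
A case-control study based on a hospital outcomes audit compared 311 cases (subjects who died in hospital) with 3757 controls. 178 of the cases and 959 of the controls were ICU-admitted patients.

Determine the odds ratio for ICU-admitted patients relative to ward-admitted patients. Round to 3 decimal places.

odds, ICU-admitted patients = 178/959 = 0.18561
odds, ward-admitted patients = 133/2798 = 0.04753
OR = 0.18561 / 0.04753 = 3.905

OR = 3.905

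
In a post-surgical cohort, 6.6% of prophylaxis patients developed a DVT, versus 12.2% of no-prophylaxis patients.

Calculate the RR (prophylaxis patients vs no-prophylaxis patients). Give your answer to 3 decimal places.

RR = 0.0660 / 0.1220 = 0.541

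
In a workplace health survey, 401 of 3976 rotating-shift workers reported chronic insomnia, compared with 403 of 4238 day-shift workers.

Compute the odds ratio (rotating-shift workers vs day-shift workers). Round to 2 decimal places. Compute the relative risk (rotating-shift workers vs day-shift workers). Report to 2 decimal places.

OR = 1.07; RR = 1.06

OR = (401 × 3835) / (3575 × 403) = 1537835/1440725 ≈ 1.07
risk, rotating-shift workers = 401/3976 = 0.1009
risk, day-shift workers = 403/4238 = 0.0951
RR = 0.1009 / 0.0951 = 1.06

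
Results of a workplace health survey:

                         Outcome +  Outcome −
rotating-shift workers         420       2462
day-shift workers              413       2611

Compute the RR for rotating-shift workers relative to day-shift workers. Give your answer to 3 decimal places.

risk, rotating-shift workers = 420/2882 = 0.1457
risk, day-shift workers = 413/3024 = 0.1366
RR = 0.1457 / 0.1366 = 1.067

1.067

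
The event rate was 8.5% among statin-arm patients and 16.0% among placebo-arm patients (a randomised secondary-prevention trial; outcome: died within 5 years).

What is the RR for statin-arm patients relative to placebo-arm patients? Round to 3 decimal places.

RR = 0.0850 / 0.1600 = 0.531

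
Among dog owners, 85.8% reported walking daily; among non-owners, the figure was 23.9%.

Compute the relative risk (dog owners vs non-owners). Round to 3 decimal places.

RR = 0.8580 / 0.2390 = 3.590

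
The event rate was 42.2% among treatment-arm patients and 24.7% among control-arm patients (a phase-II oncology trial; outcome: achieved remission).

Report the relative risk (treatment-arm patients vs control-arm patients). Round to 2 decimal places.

RR = 0.4220 / 0.2470 = 1.71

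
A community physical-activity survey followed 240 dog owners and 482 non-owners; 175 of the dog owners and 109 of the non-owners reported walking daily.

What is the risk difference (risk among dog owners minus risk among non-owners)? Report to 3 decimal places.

RD: 0.503

risk, dog owners = 175/240 = 0.7292
risk, non-owners = 109/482 = 0.2261
risk difference = 0.7292 − 0.2261 = 0.503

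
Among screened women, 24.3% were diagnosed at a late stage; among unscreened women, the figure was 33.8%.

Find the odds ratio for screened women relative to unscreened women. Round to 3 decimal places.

OR ≈ 0.629

odds, screened women = 0.2430/0.7570 = 0.3210
odds, unscreened women = 0.3380/0.6620 = 0.5106
OR = 0.3210 / 0.5106 = 0.629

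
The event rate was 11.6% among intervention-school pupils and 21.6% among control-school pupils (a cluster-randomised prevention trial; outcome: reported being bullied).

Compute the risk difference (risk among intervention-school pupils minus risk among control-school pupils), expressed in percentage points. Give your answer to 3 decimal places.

risk difference = 0.1160 − 0.2160 = -0.1000 → -10.000 percentage points

RD: -10.000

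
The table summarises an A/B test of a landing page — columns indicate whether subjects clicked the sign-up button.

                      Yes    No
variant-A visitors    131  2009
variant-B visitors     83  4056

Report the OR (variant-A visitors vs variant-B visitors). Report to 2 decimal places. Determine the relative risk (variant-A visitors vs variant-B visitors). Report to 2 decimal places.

OR = 3.19; RR = 3.05

OR = (131 × 4056) / (2009 × 83) = 531336/166747 ≈ 3.19
risk, variant-A visitors = 131/2140 = 0.06121
risk, variant-B visitors = 83/4139 = 0.02005
RR = 0.06121 / 0.02005 = 3.05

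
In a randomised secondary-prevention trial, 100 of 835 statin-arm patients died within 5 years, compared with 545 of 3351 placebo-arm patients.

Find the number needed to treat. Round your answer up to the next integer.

risk, statin-arm patients = 100/835 = 0.119760
risk, placebo-arm patients = 545/3351 = 0.162638
absolute risk difference = 0.042878
1 / 0.042878 = 23.322 → round up → 24

NNT = 24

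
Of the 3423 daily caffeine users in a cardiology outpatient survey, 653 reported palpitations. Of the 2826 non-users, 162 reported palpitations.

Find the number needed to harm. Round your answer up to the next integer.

8

risk, daily caffeine users = 653/3423 = 0.190768
risk, non-users = 162/2826 = 0.057325
absolute risk difference = 0.133443
1 / 0.133443 = 7.494 → round up → 8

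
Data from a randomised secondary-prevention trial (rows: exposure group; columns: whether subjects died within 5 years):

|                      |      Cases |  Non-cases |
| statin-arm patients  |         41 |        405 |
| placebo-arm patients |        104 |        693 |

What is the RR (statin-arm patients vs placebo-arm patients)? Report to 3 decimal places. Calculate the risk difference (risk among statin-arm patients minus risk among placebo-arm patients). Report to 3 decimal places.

RR = 0.704; RD = -0.039

risk, statin-arm patients = 41/446 = 0.0919
risk, placebo-arm patients = 104/797 = 0.1305
RR = 0.0919 / 0.1305 = 0.704
risk difference = 0.0919 − 0.1305 = -0.039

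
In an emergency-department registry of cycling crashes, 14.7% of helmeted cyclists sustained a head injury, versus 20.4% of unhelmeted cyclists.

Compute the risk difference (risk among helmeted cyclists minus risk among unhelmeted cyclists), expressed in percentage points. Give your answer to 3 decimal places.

risk difference = 0.1470 − 0.2040 = -0.0570 → -5.700 percentage points

RD = -5.700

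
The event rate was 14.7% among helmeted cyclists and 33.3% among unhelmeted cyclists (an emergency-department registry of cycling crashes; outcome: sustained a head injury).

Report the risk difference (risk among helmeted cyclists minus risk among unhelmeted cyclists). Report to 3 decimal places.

risk difference = 0.1470 − 0.3330 = -0.186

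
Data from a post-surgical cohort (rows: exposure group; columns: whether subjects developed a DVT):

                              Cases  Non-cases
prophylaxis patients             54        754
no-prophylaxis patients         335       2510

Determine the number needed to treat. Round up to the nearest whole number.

risk, prophylaxis patients = 54/808 = 0.066832
risk, no-prophylaxis patients = 335/2845 = 0.117750
absolute risk difference = 0.050919
1 / 0.050919 = 19.639 → round up → 20

NNT = 20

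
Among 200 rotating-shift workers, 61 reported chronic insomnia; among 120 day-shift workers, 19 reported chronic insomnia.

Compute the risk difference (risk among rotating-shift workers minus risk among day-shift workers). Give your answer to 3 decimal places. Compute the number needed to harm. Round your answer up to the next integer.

risk, rotating-shift workers = 61/200 = 0.3050
risk, day-shift workers = 19/120 = 0.1583
risk difference = 0.3050 − 0.1583 = 0.147
absolute risk difference = 0.146667
1 / 0.146667 = 6.818 → round up → 7

RD = 0.147; NNH = 7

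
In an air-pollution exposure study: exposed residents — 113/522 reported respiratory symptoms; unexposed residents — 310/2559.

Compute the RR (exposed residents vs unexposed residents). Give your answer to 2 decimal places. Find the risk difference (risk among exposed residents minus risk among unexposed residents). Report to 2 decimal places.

risk, exposed residents = 113/522 = 0.2165
risk, unexposed residents = 310/2559 = 0.1211
RR = 0.2165 / 0.1211 = 1.79
risk difference = 0.2165 − 0.1211 = 0.10

RR = 1.79; RD = 0.10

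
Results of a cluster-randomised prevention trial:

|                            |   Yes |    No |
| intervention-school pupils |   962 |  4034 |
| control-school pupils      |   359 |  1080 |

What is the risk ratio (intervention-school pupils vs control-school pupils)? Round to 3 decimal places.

0.772

risk, intervention-school pupils = 962/4996 = 0.1926
risk, control-school pupils = 359/1439 = 0.2495
RR = 0.1926 / 0.2495 = 0.772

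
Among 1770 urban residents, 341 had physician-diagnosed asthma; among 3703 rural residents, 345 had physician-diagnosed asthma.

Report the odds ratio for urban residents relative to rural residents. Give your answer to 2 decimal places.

OR ≈ 2.32

odds, urban residents = 341/1429 = 0.2386
odds, rural residents = 345/3358 = 0.1027
OR = 0.2386 / 0.1027 = 2.32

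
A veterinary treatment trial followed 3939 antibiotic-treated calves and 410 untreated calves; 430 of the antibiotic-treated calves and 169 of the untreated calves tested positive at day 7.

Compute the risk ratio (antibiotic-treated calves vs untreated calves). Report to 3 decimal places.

risk, antibiotic-treated calves = 430/3939 = 0.1092
risk, untreated calves = 169/410 = 0.4122
RR = 0.1092 / 0.4122 = 0.265

0.265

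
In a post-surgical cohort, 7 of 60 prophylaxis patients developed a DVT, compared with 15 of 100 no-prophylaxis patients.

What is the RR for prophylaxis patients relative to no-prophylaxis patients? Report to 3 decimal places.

risk, prophylaxis patients = 7/60 = 0.1167
risk, no-prophylaxis patients = 15/100 = 0.1500
RR = 0.1167 / 0.1500 = 0.778

RR = 0.778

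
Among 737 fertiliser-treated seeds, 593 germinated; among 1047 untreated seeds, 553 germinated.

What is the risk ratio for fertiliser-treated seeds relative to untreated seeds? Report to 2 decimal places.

risk, fertiliser-treated seeds = 593/737 = 0.8046
risk, untreated seeds = 553/1047 = 0.5282
RR = 0.8046 / 0.5282 = 1.52

RR ≈ 1.52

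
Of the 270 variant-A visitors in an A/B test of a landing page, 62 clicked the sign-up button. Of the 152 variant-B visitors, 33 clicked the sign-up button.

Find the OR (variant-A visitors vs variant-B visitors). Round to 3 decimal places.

OR = (62 × 119) / (208 × 33) = 7378/6864 ≈ 1.075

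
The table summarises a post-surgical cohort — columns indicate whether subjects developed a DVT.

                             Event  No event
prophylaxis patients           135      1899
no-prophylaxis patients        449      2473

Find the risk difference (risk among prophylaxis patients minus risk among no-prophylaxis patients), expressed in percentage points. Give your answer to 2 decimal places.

RD = -8.73

risk, prophylaxis patients = 135/2034 = 0.0664
risk, no-prophylaxis patients = 449/2922 = 0.1537
risk difference = 0.0664 − 0.1537 = -0.0873 → -8.73 percentage points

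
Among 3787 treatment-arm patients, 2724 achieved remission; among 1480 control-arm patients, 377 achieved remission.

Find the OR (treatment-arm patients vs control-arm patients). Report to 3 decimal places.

OR = (2724 × 1103) / (1063 × 377) = 3004572/400751 ≈ 7.497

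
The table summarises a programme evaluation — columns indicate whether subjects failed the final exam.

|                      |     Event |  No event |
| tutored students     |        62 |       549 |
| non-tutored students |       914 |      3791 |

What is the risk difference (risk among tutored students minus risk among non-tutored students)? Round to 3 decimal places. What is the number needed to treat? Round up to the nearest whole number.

RD = -0.093; NNT = 11

risk, tutored students = 62/611 = 0.1015
risk, non-tutored students = 914/4705 = 0.1943
risk difference = 0.1015 − 0.1943 = -0.093
absolute risk difference = 0.092788
1 / 0.092788 = 10.777 → round up → 11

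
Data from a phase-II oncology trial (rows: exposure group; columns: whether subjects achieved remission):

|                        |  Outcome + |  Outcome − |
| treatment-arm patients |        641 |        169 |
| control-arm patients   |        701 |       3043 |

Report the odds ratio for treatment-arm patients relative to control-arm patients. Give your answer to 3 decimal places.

OR = (641 × 3043) / (169 × 701) = 1950563/118469 ≈ 16.465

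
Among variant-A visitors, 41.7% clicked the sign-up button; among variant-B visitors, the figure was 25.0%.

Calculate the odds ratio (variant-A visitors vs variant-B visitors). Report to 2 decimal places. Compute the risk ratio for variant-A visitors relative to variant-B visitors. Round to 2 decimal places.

odds, variant-A visitors = 0.4170/0.5830 = 0.7153
odds, variant-B visitors = 0.2500/0.7500 = 0.3333
OR = 0.7153 / 0.3333 = 2.15
RR = 0.4170 / 0.2500 = 1.67

OR = 2.15; RR = 1.67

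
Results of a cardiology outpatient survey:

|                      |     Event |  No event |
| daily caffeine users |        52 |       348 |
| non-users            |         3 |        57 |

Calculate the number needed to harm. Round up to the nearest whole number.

NNH ≈ 13

risk, daily caffeine users = 52/400 = 0.130000
risk, non-users = 3/60 = 0.050000
absolute risk difference = 0.080000
1 / 0.080000 = 12.500 → round up → 13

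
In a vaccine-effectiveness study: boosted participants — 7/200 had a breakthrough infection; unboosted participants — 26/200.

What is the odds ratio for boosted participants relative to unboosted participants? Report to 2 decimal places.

OR = (7 × 174) / (193 × 26) = 1218/5018 ≈ 0.24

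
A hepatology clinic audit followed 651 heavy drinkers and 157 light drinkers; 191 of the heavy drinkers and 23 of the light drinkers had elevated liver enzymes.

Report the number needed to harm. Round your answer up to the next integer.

risk, heavy drinkers = 191/651 = 0.293395
risk, light drinkers = 23/157 = 0.146497
absolute risk difference = 0.146898
1 / 0.146898 = 6.807 → round up → 7

NNH = 7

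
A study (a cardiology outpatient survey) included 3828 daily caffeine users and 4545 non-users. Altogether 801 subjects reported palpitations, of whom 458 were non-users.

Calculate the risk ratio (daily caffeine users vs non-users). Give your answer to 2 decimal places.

RR: 0.89

daily caffeine users with the outcome: 801 − 458 = 343
daily caffeine users without the outcome: 3828 − 343 = 3485
non-users without the outcome: 4545 − 458 = 4087
risk, daily caffeine users = 343/3828 = 0.0896
risk, non-users = 458/4545 = 0.1008
RR = 0.0896 / 0.1008 = 0.89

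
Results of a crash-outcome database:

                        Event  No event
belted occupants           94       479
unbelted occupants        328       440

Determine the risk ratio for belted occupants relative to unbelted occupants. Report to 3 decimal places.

risk, belted occupants = 94/573 = 0.1640
risk, unbelted occupants = 328/768 = 0.4271
RR = 0.1640 / 0.4271 = 0.384

0.384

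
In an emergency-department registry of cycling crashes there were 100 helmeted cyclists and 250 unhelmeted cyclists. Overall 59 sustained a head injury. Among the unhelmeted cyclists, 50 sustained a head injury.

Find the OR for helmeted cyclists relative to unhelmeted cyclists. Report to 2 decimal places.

OR = 0.40

helmeted cyclists with the outcome: 59 − 50 = 9
helmeted cyclists without the outcome: 100 − 9 = 91
unhelmeted cyclists without the outcome: 250 − 50 = 200
OR = (9 × 200) / (91 × 50) = 1800/4550 ≈ 0.40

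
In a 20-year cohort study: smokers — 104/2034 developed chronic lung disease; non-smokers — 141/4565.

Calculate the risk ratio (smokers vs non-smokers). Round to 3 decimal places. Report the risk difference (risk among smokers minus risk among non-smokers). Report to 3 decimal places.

risk, smokers = 104/2034 = 0.05113
risk, non-smokers = 141/4565 = 0.03089
RR = 0.05113 / 0.03089 = 1.655
risk difference = 0.05113 − 0.03089 = 0.020

RR = 1.655; RD = 0.020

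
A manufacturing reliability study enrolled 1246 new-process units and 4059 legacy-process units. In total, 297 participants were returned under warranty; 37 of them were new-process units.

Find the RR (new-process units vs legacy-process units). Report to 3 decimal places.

RR: 0.464

new-process units without the outcome: 1246 − 37 = 1209
legacy-process units with the outcome: 297 − 37 = 260
legacy-process units without the outcome: 4059 − 260 = 3799
risk, new-process units = 37/1246 = 0.02970
risk, legacy-process units = 260/4059 = 0.06406
RR = 0.02970 / 0.06406 = 0.464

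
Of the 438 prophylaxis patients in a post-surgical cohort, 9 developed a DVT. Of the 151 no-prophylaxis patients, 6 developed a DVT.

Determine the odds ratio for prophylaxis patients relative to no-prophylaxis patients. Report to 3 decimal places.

OR = (9 × 145) / (429 × 6) = 1305/2574 ≈ 0.507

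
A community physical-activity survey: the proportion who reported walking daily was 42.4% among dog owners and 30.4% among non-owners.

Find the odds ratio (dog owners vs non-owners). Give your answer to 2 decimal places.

1.69

odds, dog owners = 0.4240/0.5760 = 0.7361
odds, non-owners = 0.3040/0.6960 = 0.4368
OR = 0.7361 / 0.4368 = 1.69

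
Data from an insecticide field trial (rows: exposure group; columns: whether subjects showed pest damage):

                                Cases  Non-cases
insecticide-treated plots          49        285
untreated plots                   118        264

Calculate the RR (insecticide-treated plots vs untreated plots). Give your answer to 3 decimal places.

risk, insecticide-treated plots = 49/334 = 0.1467
risk, untreated plots = 118/382 = 0.3089
RR = 0.1467 / 0.3089 = 0.475

0.475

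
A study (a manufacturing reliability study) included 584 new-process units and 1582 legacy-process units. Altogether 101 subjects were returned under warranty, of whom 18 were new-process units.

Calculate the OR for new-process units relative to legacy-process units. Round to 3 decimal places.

new-process units without the outcome: 584 − 18 = 566
legacy-process units with the outcome: 101 − 18 = 83
legacy-process units without the outcome: 1582 − 83 = 1499
odds, new-process units = 18/566 = 0.03180
odds, legacy-process units = 83/1499 = 0.05537
OR = 0.03180 / 0.05537 = 0.574

OR ≈ 0.574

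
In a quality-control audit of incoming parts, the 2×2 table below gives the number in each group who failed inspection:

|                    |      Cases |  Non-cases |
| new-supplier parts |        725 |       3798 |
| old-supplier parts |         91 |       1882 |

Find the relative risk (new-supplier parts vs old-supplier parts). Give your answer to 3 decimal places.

risk, new-supplier parts = 725/4523 = 0.16029
risk, old-supplier parts = 91/1973 = 0.04612
RR = 0.16029 / 0.04612 = 3.475

RR ≈ 3.475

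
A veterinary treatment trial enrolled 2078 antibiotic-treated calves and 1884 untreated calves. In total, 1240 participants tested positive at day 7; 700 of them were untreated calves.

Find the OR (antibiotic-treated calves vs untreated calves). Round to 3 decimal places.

antibiotic-treated calves with the outcome: 1240 − 700 = 540
antibiotic-treated calves without the outcome: 2078 − 540 = 1538
untreated calves without the outcome: 1884 − 700 = 1184
odds, antibiotic-treated calves = 540/1538 = 0.3511
odds, untreated calves = 700/1184 = 0.5912
OR = 0.3511 / 0.5912 = 0.594

OR: 0.594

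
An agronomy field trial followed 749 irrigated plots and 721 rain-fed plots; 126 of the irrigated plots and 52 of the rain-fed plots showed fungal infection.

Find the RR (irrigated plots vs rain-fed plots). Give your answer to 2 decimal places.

risk, irrigated plots = 126/749 = 0.1682
risk, rain-fed plots = 52/721 = 0.0721
RR = 0.1682 / 0.0721 = 2.33

RR ≈ 2.33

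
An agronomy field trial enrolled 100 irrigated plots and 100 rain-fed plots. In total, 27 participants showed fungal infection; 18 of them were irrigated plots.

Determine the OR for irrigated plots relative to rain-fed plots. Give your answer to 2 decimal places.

irrigated plots without the outcome: 100 − 18 = 82
rain-fed plots with the outcome: 27 − 18 = 9
rain-fed plots without the outcome: 100 − 9 = 91
OR = (18 × 91) / (82 × 9) = 1638/738 ≈ 2.22

2.22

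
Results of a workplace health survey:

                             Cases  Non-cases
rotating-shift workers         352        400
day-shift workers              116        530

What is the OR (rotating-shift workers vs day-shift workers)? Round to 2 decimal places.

OR = 4.02

odds, rotating-shift workers = 352/400 = 0.8800
odds, day-shift workers = 116/530 = 0.2189
OR = 0.8800 / 0.2189 = 4.02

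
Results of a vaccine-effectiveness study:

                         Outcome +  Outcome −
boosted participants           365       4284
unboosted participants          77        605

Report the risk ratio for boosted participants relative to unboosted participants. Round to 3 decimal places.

risk, boosted participants = 365/4649 = 0.0785
risk, unboosted participants = 77/682 = 0.1129
RR = 0.0785 / 0.1129 = 0.695

0.695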